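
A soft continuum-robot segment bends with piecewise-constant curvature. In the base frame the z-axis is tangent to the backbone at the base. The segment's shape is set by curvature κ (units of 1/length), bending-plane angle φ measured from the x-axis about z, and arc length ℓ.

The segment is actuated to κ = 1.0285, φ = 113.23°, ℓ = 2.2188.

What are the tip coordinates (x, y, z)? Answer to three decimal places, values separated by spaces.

θ = κ·ℓ = 1.0285 × 2.2188 = 2.28204 rad
ρ = (1 − cos θ)/κ = (1 − -0.65277)/1.0285 = 1.60697
z = sin θ / κ = 0.75755/1.0285 = 0.73656
x = ρ cos φ = 1.60697 × cos(113.23°) = -0.63383
y = ρ sin φ = 1.60697 × sin(113.23°) = 1.47670

-0.634 1.477 0.737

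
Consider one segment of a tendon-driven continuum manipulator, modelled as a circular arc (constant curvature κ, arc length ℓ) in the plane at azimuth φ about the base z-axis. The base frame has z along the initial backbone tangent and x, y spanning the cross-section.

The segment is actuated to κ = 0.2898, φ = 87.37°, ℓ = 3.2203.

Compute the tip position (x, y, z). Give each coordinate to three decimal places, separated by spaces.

θ = κ·ℓ = 0.2898 × 3.2203 = 0.93324 rad
ρ = (1 − cos θ)/κ = (1 − 0.59523)/0.2898 = 1.39672
z = sin θ / κ = 0.80355/0.2898 = 2.77279
x = ρ cos φ = 1.39672 × cos(87.37°) = 0.06409
y = ρ sin φ = 1.39672 × sin(87.37°) = 1.39525

0.064 1.395 2.773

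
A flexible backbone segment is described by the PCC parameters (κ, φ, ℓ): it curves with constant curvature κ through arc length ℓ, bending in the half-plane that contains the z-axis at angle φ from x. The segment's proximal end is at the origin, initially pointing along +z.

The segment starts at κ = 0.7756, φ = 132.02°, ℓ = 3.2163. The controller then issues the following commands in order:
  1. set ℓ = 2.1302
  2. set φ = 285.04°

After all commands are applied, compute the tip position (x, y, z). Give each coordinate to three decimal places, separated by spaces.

initial: κ=0.7756, φ=132.02°, ℓ=3.2163
cmd 1: set ℓ=2.1302 → (κ,φ,ℓ)=(0.7756,132.02°,2.1302) → tip=(-0.9332,1.0357,1.2851)
cmd 2: set φ=285.04° → (κ,φ,ℓ)=(0.7756,285.04°,2.1302) → tip=(0.3618,-1.3464,1.2851)

0.362 -1.346 1.285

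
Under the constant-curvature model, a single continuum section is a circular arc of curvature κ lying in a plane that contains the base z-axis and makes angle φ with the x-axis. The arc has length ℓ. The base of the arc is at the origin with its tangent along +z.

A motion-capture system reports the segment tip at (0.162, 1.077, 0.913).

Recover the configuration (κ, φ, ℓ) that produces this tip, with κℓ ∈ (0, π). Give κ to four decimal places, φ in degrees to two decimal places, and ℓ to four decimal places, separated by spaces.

1.0785 81.45 1.6192

ρ = √(x²+y²) = √(0.162² + 1.077²) = 1.08912
φ = atan2(y, x) mod 360° = atan2(1.077, 0.162) = 81.4458°
|p|² = ρ² + z² = 1.08912² + 0.913² = 2.01974
κ = 2ρ / |p|² = 2×1.08912 / 2.01974 = 1.07847
θ = 2·atan2(ρ, z) = 2·atan2(1.08912, 0.913) = 1.74627 rad
ℓ = θ/κ = 1.74627/1.07847 = 1.61921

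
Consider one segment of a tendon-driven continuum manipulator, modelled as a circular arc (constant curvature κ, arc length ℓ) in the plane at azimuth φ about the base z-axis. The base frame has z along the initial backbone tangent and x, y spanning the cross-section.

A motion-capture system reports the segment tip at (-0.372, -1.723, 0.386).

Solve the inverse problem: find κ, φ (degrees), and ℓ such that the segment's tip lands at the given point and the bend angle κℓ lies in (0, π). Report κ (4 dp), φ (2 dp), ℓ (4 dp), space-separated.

ρ = √(x²+y²) = √(-0.372² + -1.723²) = 1.76270
φ = atan2(y, x) mod 360° = atan2(-1.723, -0.372) = 257.8167°
|p|² = ρ² + z² = 1.76270² + 0.386² = 3.25611
κ = 2ρ / |p|² = 2×1.76270 / 3.25611 = 1.08270
θ = 2·atan2(ρ, z) = 2·atan2(1.76270, 0.386) = 2.71043 rad
ℓ = θ/κ = 2.71043/1.08270 = 2.50339

1.0827 257.82 2.5034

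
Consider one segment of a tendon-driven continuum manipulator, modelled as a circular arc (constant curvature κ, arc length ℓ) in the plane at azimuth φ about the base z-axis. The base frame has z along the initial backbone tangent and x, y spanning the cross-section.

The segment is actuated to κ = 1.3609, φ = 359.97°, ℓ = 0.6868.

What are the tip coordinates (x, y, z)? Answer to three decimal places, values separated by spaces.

0.298 -0.000 0.591

θ = κ·ℓ = 1.3609 × 0.6868 = 0.93467 rad
ρ = (1 − cos θ)/κ = (1 − 0.59409)/1.3609 = 0.29827
z = sin θ / κ = 0.80440/1.3609 = 0.59108
x = ρ cos φ = 0.29827 × cos(359.97°) = 0.29827
y = ρ sin φ = 0.29827 × sin(359.97°) = -0.00016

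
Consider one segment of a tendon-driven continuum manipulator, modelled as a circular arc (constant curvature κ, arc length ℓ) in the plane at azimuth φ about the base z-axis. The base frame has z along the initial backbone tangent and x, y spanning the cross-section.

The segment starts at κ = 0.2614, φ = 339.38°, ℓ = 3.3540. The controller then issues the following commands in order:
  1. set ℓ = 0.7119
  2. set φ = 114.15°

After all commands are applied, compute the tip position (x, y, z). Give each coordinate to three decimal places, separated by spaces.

-0.027 0.060 0.708

initial: κ=0.2614, φ=339.38°, ℓ=3.3540
cmd 1: set ℓ=0.7119 → (κ,φ,ℓ)=(0.2614,339.38°,0.7119) → tip=(0.0618,-0.0233,0.7078)
cmd 2: set φ=114.15° → (κ,φ,ℓ)=(0.2614,114.15°,0.7119) → tip=(-0.0270,0.0603,0.7078)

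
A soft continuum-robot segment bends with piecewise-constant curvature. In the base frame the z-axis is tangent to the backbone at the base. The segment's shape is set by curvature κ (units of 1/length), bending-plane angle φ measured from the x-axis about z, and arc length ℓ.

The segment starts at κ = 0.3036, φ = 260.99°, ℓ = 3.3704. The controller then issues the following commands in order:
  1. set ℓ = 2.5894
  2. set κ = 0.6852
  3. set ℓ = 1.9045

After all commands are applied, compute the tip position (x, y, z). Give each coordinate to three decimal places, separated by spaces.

initial: κ=0.3036, φ=260.99°, ℓ=3.3704
cmd 1: set ℓ=2.5894 → (κ,φ,ℓ)=(0.3036,260.99°,2.5894) → tip=(-0.1514,-0.9545,2.3308)
cmd 2: set κ=0.6852 → (κ,φ,ℓ)=(0.6852,260.99°,2.5894) → tip=(-0.2747,-1.7327,1.4293)
cmd 3: set ℓ=1.9045 → (κ,φ,ℓ)=(0.6852,260.99°,1.9045) → tip=(-0.1685,-1.0627,1.4082)

-0.169 -1.063 1.408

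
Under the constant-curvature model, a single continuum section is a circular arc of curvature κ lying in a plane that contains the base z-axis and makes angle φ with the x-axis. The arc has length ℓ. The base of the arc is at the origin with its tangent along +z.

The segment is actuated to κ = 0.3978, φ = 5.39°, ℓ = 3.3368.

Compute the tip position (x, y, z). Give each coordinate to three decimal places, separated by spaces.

1.900 0.179 2.440

θ = κ·ℓ = 0.3978 × 3.3368 = 1.32738 rad
ρ = (1 − cos θ)/κ = (1 − 0.24102)/0.3978 = 1.90794
z = sin θ / κ = 0.97052/0.3978 = 2.43972
x = ρ cos φ = 1.90794 × cos(5.39°) = 1.89951
y = ρ sin φ = 1.90794 × sin(5.39°) = 0.17922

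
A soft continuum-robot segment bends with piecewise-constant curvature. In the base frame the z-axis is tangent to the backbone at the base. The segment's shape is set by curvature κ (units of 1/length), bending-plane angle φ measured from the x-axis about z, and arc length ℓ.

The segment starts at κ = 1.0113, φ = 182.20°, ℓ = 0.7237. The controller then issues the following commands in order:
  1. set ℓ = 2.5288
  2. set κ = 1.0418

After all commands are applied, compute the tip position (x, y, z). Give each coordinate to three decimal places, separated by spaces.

initial: κ=1.0113, φ=182.20°, ℓ=0.7237
cmd 1: set ℓ=2.5288 → (κ,φ,ℓ)=(1.0113,182.20°,2.5288) → tip=(-1.8123,-0.0696,0.5454)
cmd 2: set κ=1.0418 → (κ,φ,ℓ)=(1.0418,182.20°,2.5288) → tip=(-1.7976,-0.0691,0.4661)

-1.798 -0.069 0.466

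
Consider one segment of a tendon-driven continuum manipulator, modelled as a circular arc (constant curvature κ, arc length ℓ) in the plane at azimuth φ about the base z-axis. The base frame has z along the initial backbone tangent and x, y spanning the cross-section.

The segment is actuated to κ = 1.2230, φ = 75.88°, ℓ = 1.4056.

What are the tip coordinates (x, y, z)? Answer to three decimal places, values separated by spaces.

θ = κ·ℓ = 1.2230 × 1.4056 = 1.71905 rad
ρ = (1 − cos θ)/κ = (1 − -0.14771)/1.2230 = 0.93844
z = sin θ / κ = 0.98903/1.2230 = 0.80869
x = ρ cos φ = 0.93844 × cos(75.88°) = 0.22894
y = ρ sin φ = 0.93844 × sin(75.88°) = 0.91009

0.229 0.910 0.809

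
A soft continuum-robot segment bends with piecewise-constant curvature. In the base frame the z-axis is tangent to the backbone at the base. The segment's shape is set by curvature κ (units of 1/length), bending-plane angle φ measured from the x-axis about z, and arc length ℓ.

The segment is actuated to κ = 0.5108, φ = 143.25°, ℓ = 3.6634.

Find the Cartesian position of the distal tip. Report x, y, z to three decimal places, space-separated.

θ = κ·ℓ = 0.5108 × 3.6634 = 1.87126 rad
ρ = (1 − cos θ)/κ = (1 − -0.29597)/0.5108 = 2.53713
z = sin θ / κ = 0.95520/0.5108 = 1.87000
x = ρ cos φ = 2.53713 × cos(143.25°) = -2.03289
y = ρ sin φ = 2.53713 × sin(143.25°) = 1.51803

-2.033 1.518 1.870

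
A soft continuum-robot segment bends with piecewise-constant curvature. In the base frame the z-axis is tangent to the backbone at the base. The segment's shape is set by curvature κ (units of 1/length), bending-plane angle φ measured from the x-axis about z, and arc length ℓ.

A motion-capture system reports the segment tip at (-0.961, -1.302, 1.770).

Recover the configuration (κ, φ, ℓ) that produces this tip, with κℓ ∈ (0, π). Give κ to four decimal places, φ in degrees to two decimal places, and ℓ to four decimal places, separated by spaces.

ρ = √(x²+y²) = √(-0.961² + -1.302²) = 1.61825
φ = atan2(y, x) mod 360° = atan2(-1.302, -0.961) = 233.5691°
|p|² = ρ² + z² = 1.61825² + 1.770² = 5.75163
κ = 2ρ / |p|² = 2×1.61825 / 5.75163 = 0.56271
θ = 2·atan2(ρ, z) = 2·atan2(1.61825, 1.770) = 1.48128 rad
ℓ = θ/κ = 1.48128/0.56271 = 2.63241

0.5627 233.57 2.6324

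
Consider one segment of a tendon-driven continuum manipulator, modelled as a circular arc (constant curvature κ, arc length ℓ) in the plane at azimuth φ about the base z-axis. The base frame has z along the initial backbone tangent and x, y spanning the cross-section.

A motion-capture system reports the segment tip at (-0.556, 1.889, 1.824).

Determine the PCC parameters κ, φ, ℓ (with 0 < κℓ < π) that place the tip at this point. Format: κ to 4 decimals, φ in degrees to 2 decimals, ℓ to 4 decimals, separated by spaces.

ρ = √(x²+y²) = √(-0.556² + 1.889²) = 1.96913
φ = atan2(y, x) mod 360° = atan2(1.889, -0.556) = 106.4010°
|p|² = ρ² + z² = 1.96913² + 1.824² = 7.20443
κ = 2ρ / |p|² = 2×1.96913 / 7.20443 = 0.54664
θ = 2·atan2(ρ, z) = 2·atan2(1.96913, 1.824) = 1.64728 rad
ℓ = θ/κ = 1.64728/0.54664 = 3.01345

0.5466 106.40 3.0134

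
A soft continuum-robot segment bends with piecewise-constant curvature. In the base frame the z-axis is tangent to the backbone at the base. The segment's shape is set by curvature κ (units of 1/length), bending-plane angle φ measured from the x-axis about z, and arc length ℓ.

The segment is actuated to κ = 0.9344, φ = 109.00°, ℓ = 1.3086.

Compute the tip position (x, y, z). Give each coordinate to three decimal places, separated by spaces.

-0.230 0.667 1.006

θ = κ·ℓ = 0.9344 × 1.3086 = 1.22276 rad
ρ = (1 − cos θ)/κ = (1 − 0.34106)/0.9344 = 0.70521
z = sin θ / κ = 0.94004/0.9344 = 1.00604
x = ρ cos φ = 0.70521 × cos(109.00°) = -0.22959
y = ρ sin φ = 0.70521 × sin(109.00°) = 0.66678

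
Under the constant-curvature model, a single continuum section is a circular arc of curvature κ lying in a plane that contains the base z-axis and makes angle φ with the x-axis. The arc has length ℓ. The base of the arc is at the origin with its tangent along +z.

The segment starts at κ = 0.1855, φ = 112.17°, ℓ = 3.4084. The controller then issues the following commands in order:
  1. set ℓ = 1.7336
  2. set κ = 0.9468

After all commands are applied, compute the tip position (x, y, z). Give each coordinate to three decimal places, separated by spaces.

initial: κ=0.1855, φ=112.17°, ℓ=3.4084
cmd 1: set ℓ=1.7336 → (κ,φ,ℓ)=(0.1855,112.17°,1.7336) → tip=(-0.1043,0.2559,1.7039)
cmd 2: set κ=0.9468 → (κ,φ,ℓ)=(0.9468,112.17°,1.7336) → tip=(-0.4267,1.0471,1.0536)

-0.427 1.047 1.054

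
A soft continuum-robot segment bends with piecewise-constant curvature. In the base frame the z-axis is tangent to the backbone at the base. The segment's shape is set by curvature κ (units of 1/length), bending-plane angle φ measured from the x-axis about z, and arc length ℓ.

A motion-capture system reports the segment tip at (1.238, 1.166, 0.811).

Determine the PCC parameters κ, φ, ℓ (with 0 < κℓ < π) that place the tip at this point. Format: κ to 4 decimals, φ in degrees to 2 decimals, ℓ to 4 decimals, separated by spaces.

0.9581 43.28 2.3500

ρ = √(x²+y²) = √(1.238² + 1.166²) = 1.70065
φ = atan2(y, x) mod 360° = atan2(1.166, 1.238) = 43.2845°
|p|² = ρ² + z² = 1.70065² + 0.811² = 3.54992
κ = 2ρ / |p|² = 2×1.70065 / 3.54992 = 0.95813
θ = 2·atan2(ρ, z) = 2·atan2(1.70065, 0.811) = 2.25163 rad
ℓ = θ/κ = 2.25163/0.95813 = 2.35002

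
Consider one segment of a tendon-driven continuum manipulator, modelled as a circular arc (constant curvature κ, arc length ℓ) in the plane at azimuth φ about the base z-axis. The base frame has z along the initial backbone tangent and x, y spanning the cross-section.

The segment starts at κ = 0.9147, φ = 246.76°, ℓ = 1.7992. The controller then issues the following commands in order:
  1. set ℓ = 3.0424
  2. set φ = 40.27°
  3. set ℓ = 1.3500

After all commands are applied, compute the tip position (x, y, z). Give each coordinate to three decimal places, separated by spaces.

0.559 0.474 1.032

initial: κ=0.9147, φ=246.76°, ℓ=1.7992
cmd 1: set ℓ=3.0424 → (κ,φ,ℓ)=(0.9147,246.76°,3.0424) → tip=(-0.8353,-1.9452,0.3838)
cmd 2: set φ=40.27° → (κ,φ,ℓ)=(0.9147,40.27°,3.0424) → tip=(1.6152,1.3684,0.3838)
cmd 3: set ℓ=1.3500 → (κ,φ,ℓ)=(0.9147,40.27°,1.3500) → tip=(0.5592,0.4737,1.0321)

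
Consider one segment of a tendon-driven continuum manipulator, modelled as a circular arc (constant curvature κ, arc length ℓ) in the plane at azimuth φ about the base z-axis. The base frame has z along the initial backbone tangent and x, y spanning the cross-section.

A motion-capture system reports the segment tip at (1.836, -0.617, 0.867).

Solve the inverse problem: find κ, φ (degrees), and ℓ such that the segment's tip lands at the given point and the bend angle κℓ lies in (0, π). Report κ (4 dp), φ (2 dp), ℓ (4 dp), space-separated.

0.8602 341.42 2.6736

ρ = √(x²+y²) = √(1.836² + -0.617²) = 1.93690
φ = atan2(y, x) mod 360° = atan2(-0.617, 1.836) = 341.4247°
|p|² = ρ² + z² = 1.93690² + 0.867² = 4.50327
κ = 2ρ / |p|² = 2×1.93690 / 4.50327 = 0.86022
θ = 2·atan2(ρ, z) = 2·atan2(1.93690, 0.867) = 2.29984 rad
ℓ = θ/κ = 2.29984/0.86022 = 2.67356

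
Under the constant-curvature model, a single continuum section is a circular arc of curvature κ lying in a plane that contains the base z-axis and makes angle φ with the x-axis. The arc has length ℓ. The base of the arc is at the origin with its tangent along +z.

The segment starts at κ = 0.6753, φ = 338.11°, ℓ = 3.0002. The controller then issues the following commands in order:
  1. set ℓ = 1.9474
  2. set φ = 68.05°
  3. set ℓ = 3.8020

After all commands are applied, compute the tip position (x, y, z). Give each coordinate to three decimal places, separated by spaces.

1.018 2.527 0.804

initial: κ=0.6753, φ=338.11°, ℓ=3.0002
cmd 1: set ℓ=1.9474 → (κ,φ,ℓ)=(0.6753,338.11°,1.9474) → tip=(1.0265,-0.4124,1.4327)
cmd 2: set φ=68.05° → (κ,φ,ℓ)=(0.6753,68.05°,1.9474) → tip=(0.4135,1.0261,1.4327)
cmd 3: set ℓ=3.8020 → (κ,φ,ℓ)=(0.6753,68.05°,3.8020) → tip=(1.0183,2.5268,0.8042)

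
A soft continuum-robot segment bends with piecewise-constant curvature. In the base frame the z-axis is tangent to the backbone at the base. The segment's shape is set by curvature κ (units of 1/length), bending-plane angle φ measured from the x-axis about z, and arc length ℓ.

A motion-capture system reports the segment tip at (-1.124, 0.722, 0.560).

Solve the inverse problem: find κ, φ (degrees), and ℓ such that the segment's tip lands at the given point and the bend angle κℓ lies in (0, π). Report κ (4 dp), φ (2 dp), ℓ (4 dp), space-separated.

1.2734 147.29 1.8437

ρ = √(x²+y²) = √(-1.124² + 0.722²) = 1.33591
φ = atan2(y, x) mod 360° = atan2(0.722, -1.124) = 147.2854°
|p|² = ρ² + z² = 1.33591² + 0.560² = 2.09826
κ = 2ρ / |p|² = 2×1.33591 / 2.09826 = 1.27335
θ = 2·atan2(ρ, z) = 2·atan2(1.33591, 0.560) = 2.34772 rad
ℓ = θ/κ = 2.34772/1.27335 = 1.84373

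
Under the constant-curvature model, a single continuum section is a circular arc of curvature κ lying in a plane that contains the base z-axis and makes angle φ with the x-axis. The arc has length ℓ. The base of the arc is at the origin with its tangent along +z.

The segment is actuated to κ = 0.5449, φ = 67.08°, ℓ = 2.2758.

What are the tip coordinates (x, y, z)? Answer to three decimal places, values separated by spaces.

0.483 1.141 1.736

θ = κ·ℓ = 0.5449 × 2.2758 = 1.24008 rad
ρ = (1 − cos θ)/κ = (1 − 0.32472)/0.5449 = 1.23928
z = sin θ / κ = 0.94581/0.5449 = 1.73575
x = ρ cos φ = 1.23928 × cos(67.08°) = 0.48263
y = ρ sin φ = 1.23928 × sin(67.08°) = 1.14144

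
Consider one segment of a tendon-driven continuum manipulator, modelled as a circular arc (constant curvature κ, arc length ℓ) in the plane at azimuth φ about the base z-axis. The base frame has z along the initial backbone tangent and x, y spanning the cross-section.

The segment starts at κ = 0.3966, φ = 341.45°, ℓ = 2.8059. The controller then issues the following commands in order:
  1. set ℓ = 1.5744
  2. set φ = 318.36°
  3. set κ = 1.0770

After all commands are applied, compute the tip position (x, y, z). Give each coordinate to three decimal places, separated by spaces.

0.780 -0.694 0.921

initial: κ=0.3966, φ=341.45°, ℓ=2.8059
cmd 1: set ℓ=1.5744 → (κ,φ,ℓ)=(0.3966,341.45°,1.5744) → tip=(0.4511,-0.1514,1.4741)
cmd 2: set φ=318.36° → (κ,φ,ℓ)=(0.3966,318.36°,1.5744) → tip=(0.3556,-0.3161,1.4741)
cmd 3: set κ=1.0770 → (κ,φ,ℓ)=(1.0770,318.36°,1.5744) → tip=(0.7803,-0.6938,0.9213)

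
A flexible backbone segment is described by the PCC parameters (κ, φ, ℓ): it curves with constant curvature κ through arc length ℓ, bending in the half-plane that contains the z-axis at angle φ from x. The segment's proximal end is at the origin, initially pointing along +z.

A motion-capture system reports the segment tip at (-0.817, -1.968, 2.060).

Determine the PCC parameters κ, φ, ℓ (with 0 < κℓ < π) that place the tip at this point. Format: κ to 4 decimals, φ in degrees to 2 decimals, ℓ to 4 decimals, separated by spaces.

ρ = √(x²+y²) = √(-0.817² + -1.968²) = 2.13085
φ = atan2(y, x) mod 360° = atan2(-1.968, -0.817) = 247.4546°
|p|² = ρ² + z² = 2.13085² + 2.060² = 8.78411
κ = 2ρ / |p|² = 2×2.13085 / 8.78411 = 0.48516
θ = 2·atan2(ρ, z) = 2·atan2(2.13085, 2.060) = 1.60460 rad
ℓ = θ/κ = 1.60460/0.48516 = 3.30737

0.4852 247.45 3.3074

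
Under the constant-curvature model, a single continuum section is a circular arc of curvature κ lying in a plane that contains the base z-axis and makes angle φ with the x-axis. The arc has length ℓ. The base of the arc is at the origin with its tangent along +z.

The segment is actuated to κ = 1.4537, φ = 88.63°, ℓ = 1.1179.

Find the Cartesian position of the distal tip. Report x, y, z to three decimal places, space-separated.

0.017 0.725 0.687

θ = κ·ℓ = 1.4537 × 1.1179 = 1.62509 rad
ρ = (1 − cos θ)/κ = (1 − -0.05427)/1.4537 = 0.72523
z = sin θ / κ = 0.99853/1.4537 = 0.68689
x = ρ cos φ = 0.72523 × cos(88.63°) = 0.01734
y = ρ sin φ = 0.72523 × sin(88.63°) = 0.72502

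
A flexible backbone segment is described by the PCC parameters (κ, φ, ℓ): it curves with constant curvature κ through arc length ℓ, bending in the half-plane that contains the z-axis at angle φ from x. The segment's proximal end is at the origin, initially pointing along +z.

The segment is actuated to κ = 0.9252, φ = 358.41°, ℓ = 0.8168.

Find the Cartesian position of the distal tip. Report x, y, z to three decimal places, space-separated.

θ = κ·ℓ = 0.9252 × 0.8168 = 0.75570 rad
ρ = (1 − cos θ)/κ = (1 − 0.72779)/0.9252 = 0.29422
z = sin θ / κ = 0.68580/0.9252 = 0.74125
x = ρ cos φ = 0.29422 × cos(358.41°) = 0.29410
y = ρ sin φ = 0.29422 × sin(358.41°) = -0.00816

0.294 -0.008 0.741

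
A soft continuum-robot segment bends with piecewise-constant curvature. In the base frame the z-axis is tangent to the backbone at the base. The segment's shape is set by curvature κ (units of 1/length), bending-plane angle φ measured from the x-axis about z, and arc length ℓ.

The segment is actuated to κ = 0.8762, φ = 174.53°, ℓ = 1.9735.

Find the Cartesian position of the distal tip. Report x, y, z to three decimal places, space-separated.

θ = κ·ℓ = 0.8762 × 1.9735 = 1.72918 rad
ρ = (1 − cos θ)/κ = (1 − -0.15772)/0.8762 = 1.32130
z = sin θ / κ = 0.98748/0.8762 = 1.12701
x = ρ cos φ = 1.32130 × cos(174.53°) = -1.31528
y = ρ sin φ = 1.32130 × sin(174.53°) = 0.12595

-1.315 0.126 1.127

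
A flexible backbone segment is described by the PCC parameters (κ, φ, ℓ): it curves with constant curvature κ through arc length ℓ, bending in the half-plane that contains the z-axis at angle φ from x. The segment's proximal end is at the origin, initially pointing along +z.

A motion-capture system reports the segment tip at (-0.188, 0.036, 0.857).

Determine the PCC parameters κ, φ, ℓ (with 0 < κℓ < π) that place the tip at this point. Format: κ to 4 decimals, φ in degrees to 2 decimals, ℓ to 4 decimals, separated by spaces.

ρ = √(x²+y²) = √(-0.188² + 0.036²) = 0.19142
φ = atan2(y, x) mod 360° = atan2(0.036, -0.188) = 169.1597°
|p|² = ρ² + z² = 0.19142² + 0.857² = 0.77109
κ = 2ρ / |p|² = 2×0.19142 / 0.77109 = 0.49648
θ = 2·atan2(ρ, z) = 2·atan2(0.19142, 0.857) = 0.43950 rad
ℓ = θ/κ = 0.43950/0.49648 = 0.88522

0.4965 169.16 0.8852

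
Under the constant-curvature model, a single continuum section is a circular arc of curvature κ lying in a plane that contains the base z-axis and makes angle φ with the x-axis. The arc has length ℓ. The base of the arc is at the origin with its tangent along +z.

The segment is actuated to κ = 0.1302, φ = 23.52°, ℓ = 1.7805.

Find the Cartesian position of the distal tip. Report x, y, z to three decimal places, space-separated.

θ = κ·ℓ = 0.1302 × 1.7805 = 0.23182 rad
ρ = (1 − cos θ)/κ = (1 − 0.97325)/0.1302 = 0.20546
z = sin θ / κ = 0.22975/0.1302 = 1.76460
x = ρ cos φ = 0.20546 × cos(23.52°) = 0.18839
y = ρ sin φ = 0.20546 × sin(23.52°) = 0.08199

0.188 0.082 1.765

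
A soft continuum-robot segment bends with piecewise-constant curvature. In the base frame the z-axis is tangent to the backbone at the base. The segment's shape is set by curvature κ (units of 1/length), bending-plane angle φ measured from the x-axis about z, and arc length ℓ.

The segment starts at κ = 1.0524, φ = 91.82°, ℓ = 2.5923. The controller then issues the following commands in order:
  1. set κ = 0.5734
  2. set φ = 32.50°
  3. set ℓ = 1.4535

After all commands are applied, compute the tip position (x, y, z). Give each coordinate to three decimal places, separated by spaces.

0.482 0.307 1.291

initial: κ=1.0524, φ=91.82°, ℓ=2.5923
cmd 1: set κ=0.5734 → (κ,φ,ℓ)=(0.5734,91.82°,2.5923) → tip=(-0.0507,1.5962,1.7378)
cmd 2: set φ=32.50° → (κ,φ,ℓ)=(0.5734,32.50°,2.5923) → tip=(1.3469,0.8581,1.7378)
cmd 3: set ℓ=1.4535 → (κ,φ,ℓ)=(0.5734,32.50°,1.4535) → tip=(0.4819,0.3070,1.2910)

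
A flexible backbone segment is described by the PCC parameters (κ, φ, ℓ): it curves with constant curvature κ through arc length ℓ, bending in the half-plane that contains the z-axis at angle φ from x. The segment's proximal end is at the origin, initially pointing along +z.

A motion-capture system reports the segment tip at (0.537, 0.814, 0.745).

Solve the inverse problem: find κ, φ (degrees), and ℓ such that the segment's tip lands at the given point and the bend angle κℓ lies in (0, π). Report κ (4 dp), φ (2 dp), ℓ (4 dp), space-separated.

1.2951 56.59 1.4183

ρ = √(x²+y²) = √(0.537² + 0.814²) = 0.97517
φ = atan2(y, x) mod 360° = atan2(0.814, 0.537) = 56.5870°
|p|² = ρ² + z² = 0.97517² + 0.745² = 1.50599
κ = 2ρ / |p|² = 2×0.97517 / 1.50599 = 1.29506
θ = 2·atan2(ρ, z) = 2·atan2(0.97517, 0.745) = 1.83683 rad
ℓ = θ/κ = 1.83683/1.29506 = 1.41834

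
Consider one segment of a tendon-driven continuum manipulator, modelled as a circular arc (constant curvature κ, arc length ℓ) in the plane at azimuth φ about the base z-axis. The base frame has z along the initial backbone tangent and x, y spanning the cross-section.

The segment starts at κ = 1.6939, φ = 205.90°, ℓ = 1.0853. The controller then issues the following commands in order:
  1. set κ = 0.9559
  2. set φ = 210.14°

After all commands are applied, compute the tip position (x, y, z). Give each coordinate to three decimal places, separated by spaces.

-0.445 -0.258 0.901

initial: κ=1.6939, φ=205.90°, ℓ=1.0853
cmd 1: set κ=0.9559 → (κ,φ,ℓ)=(0.9559,205.90°,1.0853) → tip=(-0.4626,-0.2246,0.9008)
cmd 2: set φ=210.14° → (κ,φ,ℓ)=(0.9559,210.14°,1.0853) → tip=(-0.4447,-0.2582,0.9008)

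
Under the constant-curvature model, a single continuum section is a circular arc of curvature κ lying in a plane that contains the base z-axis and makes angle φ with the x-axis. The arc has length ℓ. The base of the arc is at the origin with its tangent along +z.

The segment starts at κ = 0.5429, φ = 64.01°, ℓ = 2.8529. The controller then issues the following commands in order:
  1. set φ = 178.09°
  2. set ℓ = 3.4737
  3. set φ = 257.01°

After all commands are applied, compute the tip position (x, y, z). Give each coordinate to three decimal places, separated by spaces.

initial: κ=0.5429, φ=64.01°, ℓ=2.8529
cmd 1: set φ=178.09° → (κ,φ,ℓ)=(0.5429,178.09°,2.8529) → tip=(-1.8005,0.0600,1.8415)
cmd 2: set ℓ=3.4737 → (κ,φ,ℓ)=(0.5429,178.09°,3.4737) → tip=(-2.4114,0.0804,1.7513)
cmd 3: set φ=257.01° → (κ,φ,ℓ)=(0.5429,257.01°,3.4737) → tip=(-0.5423,-2.3510,1.7513)

-0.542 -2.351 1.751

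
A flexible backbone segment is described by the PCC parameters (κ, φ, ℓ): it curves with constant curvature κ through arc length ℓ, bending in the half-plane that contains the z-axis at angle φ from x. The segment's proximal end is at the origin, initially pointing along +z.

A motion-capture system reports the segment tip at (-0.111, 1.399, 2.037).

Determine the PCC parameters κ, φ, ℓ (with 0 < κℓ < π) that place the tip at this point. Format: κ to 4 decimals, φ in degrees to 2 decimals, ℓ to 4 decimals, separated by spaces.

ρ = √(x²+y²) = √(-0.111² + 1.399²) = 1.40340
φ = atan2(y, x) mod 360° = atan2(1.399, -0.111) = 94.5365°
|p|² = ρ² + z² = 1.40340² + 2.037² = 6.11889
κ = 2ρ / |p|² = 2×1.40340 / 6.11889 = 0.45871
θ = 2·atan2(ρ, z) = 2·atan2(1.40340, 2.037) = 1.20655 rad
ℓ = θ/κ = 1.20655/0.45871 = 2.63031

0.4587 94.54 2.6303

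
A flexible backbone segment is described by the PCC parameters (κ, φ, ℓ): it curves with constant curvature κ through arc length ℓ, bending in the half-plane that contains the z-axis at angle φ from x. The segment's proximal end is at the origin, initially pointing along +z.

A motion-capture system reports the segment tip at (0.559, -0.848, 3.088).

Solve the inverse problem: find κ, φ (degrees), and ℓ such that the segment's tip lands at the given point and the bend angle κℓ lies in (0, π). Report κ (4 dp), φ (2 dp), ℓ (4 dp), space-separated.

0.1922 303.39 3.3061

ρ = √(x²+y²) = √(0.559² + -0.848²) = 1.01567
φ = atan2(y, x) mod 360° = atan2(-0.848, 0.559) = 303.3928°
|p|² = ρ² + z² = 1.01567² + 3.088² = 10.56733
κ = 2ρ / |p|² = 2×1.01567 / 10.56733 = 0.19223
θ = 2·atan2(ρ, z) = 2·atan2(1.01567, 3.088) = 0.63553 rad
ℓ = θ/κ = 0.63553/0.19223 = 3.30610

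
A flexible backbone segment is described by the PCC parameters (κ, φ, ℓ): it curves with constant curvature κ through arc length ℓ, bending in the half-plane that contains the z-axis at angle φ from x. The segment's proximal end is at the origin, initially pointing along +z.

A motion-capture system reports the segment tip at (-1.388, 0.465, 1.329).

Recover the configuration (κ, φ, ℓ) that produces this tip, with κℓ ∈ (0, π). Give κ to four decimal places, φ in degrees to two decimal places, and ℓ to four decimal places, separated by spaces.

0.7489 161.48 2.2262

ρ = √(x²+y²) = √(-1.388² + 0.465²) = 1.46382
φ = atan2(y, x) mod 360° = atan2(0.465, -1.388) = 161.4784°
|p|² = ρ² + z² = 1.46382² + 1.329² = 3.90901
κ = 2ρ / |p|² = 2×1.46382 / 3.90901 = 0.74895
θ = 2·atan2(ρ, z) = 2·atan2(1.46382, 1.329) = 1.66727 rad
ℓ = θ/κ = 1.66727/0.74895 = 2.22615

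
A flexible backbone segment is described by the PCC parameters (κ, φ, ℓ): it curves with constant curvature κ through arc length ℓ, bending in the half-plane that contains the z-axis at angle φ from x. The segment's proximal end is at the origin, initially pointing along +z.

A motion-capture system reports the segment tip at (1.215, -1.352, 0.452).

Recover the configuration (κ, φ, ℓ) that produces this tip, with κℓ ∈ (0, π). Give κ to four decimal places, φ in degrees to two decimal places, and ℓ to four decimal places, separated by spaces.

ρ = √(x²+y²) = √(1.215² + -1.352²) = 1.81773
φ = atan2(y, x) mod 360° = atan2(-1.352, 1.215) = 311.9450°
|p|² = ρ² + z² = 1.81773² + 0.452² = 3.50843
κ = 2ρ / |p|² = 2×1.81773 / 3.50843 = 1.03620
θ = 2·atan2(ρ, z) = 2·atan2(1.81773, 0.452) = 2.65415 rad
ℓ = θ/κ = 2.65415/1.03620 = 2.56142

1.0362 311.95 2.5614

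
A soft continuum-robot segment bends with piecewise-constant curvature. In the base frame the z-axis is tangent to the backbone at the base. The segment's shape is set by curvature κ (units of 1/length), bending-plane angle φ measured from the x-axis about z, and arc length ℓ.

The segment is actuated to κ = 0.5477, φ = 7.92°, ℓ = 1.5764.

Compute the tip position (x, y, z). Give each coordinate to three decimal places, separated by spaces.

θ = κ·ℓ = 0.5477 × 1.5764 = 0.86339 rad
ρ = (1 − cos θ)/κ = (1 − 0.64986)/0.5477 = 0.63929
z = sin θ / κ = 0.76005/0.5477 = 1.38772
x = ρ cos φ = 0.63929 × cos(7.92°) = 0.63319
y = ρ sin φ = 0.63929 × sin(7.92°) = 0.08809

0.633 0.088 1.388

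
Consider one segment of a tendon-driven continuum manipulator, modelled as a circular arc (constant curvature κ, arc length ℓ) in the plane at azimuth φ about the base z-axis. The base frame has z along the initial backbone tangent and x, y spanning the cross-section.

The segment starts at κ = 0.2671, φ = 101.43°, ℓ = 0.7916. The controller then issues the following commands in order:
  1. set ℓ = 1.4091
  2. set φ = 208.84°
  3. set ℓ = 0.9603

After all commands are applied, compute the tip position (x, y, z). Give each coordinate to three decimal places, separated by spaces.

initial: κ=0.2671, φ=101.43°, ℓ=0.7916
cmd 1: set ℓ=1.4091 → (κ,φ,ℓ)=(0.2671,101.43°,1.4091) → tip=(-0.0519,0.2569,1.3761)
cmd 2: set φ=208.84° → (κ,φ,ℓ)=(0.2671,208.84°,1.4091) → tip=(-0.2296,-0.1264,1.3761)
cmd 3: set ℓ=0.9603 → (κ,φ,ℓ)=(0.2671,208.84°,0.9603) → tip=(-0.1073,-0.0591,0.9498)

-0.107 -0.059 0.950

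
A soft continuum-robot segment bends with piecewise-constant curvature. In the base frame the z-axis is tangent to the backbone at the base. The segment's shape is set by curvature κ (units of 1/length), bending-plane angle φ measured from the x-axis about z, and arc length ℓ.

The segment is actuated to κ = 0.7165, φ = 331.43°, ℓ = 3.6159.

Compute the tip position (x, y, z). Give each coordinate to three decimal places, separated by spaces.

2.270 -1.236 0.730

θ = κ·ℓ = 0.7165 × 3.6159 = 2.59079 rad
ρ = (1 − cos θ)/κ = (1 − -0.85211)/0.7165 = 2.58494
z = sin θ / κ = 0.52337/0.7165 = 0.73045
x = ρ cos φ = 2.58494 × cos(331.43°) = 2.27018
y = ρ sin φ = 2.58494 × sin(331.43°) = -1.23620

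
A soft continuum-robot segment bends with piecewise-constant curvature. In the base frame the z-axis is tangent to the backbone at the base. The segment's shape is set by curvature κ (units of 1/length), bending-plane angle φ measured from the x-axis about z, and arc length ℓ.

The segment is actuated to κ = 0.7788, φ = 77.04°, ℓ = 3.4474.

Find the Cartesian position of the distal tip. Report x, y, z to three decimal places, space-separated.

θ = κ·ℓ = 0.7788 × 3.4474 = 2.68484 rad
ρ = (1 − cos θ)/κ = (1 − -0.89749)/0.7788 = 2.43642
z = sin θ / κ = 0.44104/0.7788 = 0.56631
x = ρ cos φ = 2.43642 × cos(77.04°) = 0.54642
y = ρ sin φ = 2.43642 × sin(77.04°) = 2.37436

0.546 2.374 0.566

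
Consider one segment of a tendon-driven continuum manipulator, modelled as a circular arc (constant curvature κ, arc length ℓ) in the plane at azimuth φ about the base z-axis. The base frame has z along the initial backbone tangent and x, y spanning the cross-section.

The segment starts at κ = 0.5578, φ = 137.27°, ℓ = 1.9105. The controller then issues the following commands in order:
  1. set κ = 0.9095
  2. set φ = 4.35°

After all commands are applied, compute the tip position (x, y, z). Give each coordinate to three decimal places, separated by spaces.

initial: κ=0.5578, φ=137.27°, ℓ=1.9105
cmd 1: set κ=0.9095 → (κ,φ,ℓ)=(0.9095,137.27°,1.9105) → tip=(-0.9417,0.8699,1.0842)
cmd 2: set φ=4.35° → (κ,φ,ℓ)=(0.9095,4.35°,1.9105) → tip=(1.2784,0.0972,1.0842)

1.278 0.097 1.084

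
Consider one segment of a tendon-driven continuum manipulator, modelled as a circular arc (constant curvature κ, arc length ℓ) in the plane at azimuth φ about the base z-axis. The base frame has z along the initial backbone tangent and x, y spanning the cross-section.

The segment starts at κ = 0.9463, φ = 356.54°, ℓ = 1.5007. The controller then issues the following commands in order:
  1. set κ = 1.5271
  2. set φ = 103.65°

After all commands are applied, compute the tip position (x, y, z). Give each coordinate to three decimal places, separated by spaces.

-0.257 1.056 0.492

initial: κ=0.9463, φ=356.54°, ℓ=1.5007
cmd 1: set κ=1.5271 → (κ,φ,ℓ)=(1.5271,356.54°,1.5007) → tip=(1.0851,-0.0656,0.4919)
cmd 2: set φ=103.65° → (κ,φ,ℓ)=(1.5271,103.65°,1.5007) → tip=(-0.2565,1.0564,0.4919)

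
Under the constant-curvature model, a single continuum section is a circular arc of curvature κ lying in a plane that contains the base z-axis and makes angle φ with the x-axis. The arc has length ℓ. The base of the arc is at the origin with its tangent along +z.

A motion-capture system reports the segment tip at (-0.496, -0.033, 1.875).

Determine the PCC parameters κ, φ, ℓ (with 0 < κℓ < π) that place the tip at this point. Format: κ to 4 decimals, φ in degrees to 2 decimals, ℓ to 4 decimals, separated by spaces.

0.2642 183.81 1.9617

ρ = √(x²+y²) = √(-0.496² + -0.033²) = 0.49710
φ = atan2(y, x) mod 360° = atan2(-0.033, -0.496) = 183.8064°
|p|² = ρ² + z² = 0.49710² + 1.875² = 3.76273
κ = 2ρ / |p|² = 2×0.49710 / 3.76273 = 0.26422
θ = 2·atan2(ρ, z) = 2·atan2(0.49710, 1.875) = 0.51831 rad
ℓ = θ/κ = 0.51831/0.26422 = 1.96166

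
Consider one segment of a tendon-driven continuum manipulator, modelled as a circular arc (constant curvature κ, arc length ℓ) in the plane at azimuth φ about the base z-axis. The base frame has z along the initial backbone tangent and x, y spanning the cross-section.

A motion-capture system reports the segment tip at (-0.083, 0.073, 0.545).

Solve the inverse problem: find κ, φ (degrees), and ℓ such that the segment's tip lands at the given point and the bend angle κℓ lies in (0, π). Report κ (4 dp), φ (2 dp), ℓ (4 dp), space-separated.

0.7149 138.67 0.5598

ρ = √(x²+y²) = √(-0.083² + 0.073²) = 0.11054
φ = atan2(y, x) mod 360° = atan2(0.073, -0.083) = 138.6678°
|p|² = ρ² + z² = 0.11054² + 0.545² = 0.30924
κ = 2ρ / |p|² = 2×0.11054 / 0.30924 = 0.71488
θ = 2·atan2(ρ, z) = 2·atan2(0.11054, 0.545) = 0.40020 rad
ℓ = θ/κ = 0.40020/0.71488 = 0.55982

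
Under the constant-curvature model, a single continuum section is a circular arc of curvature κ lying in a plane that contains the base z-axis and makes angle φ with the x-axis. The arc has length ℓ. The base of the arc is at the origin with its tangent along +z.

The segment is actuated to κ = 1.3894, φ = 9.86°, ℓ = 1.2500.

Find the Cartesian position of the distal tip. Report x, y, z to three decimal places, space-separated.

θ = κ·ℓ = 1.3894 × 1.2500 = 1.73675 rad
ρ = (1 − cos θ)/κ = (1 − -0.16519)/1.3894 = 0.83863
z = sin θ / κ = 0.98626/1.3894 = 0.70985
x = ρ cos φ = 0.83863 × cos(9.86°) = 0.82624
y = ρ sin φ = 0.83863 × sin(9.86°) = 0.14361

0.826 0.144 0.710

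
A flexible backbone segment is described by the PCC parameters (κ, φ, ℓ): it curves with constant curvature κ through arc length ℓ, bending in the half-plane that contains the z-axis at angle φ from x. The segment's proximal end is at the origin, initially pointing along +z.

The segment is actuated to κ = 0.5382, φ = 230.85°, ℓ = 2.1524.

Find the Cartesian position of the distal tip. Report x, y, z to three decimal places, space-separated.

θ = κ·ℓ = 0.5382 × 2.1524 = 1.15842 rad
ρ = (1 − cos θ)/κ = (1 − 0.40079)/0.5382 = 1.11337
z = sin θ / κ = 0.91617/0.5382 = 1.70229
x = ρ cos φ = 1.11337 × cos(230.85°) = -0.70293
y = ρ sin φ = 1.11337 × sin(230.85°) = -0.86341

-0.703 -0.863 1.702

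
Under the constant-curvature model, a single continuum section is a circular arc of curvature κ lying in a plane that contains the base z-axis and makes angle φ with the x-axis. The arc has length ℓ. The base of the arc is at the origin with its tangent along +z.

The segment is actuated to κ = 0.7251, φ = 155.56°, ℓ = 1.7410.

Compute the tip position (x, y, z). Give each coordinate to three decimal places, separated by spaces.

-0.874 0.397 1.314

θ = κ·ℓ = 0.7251 × 1.7410 = 1.26240 rad
ρ = (1 − cos θ)/κ = (1 − 0.30353)/0.7251 = 0.96051
z = sin θ / κ = 0.95282/0.7251 = 1.31406
x = ρ cos φ = 0.96051 × cos(155.56°) = -0.87445
y = ρ sin φ = 0.96051 × sin(155.56°) = 0.39740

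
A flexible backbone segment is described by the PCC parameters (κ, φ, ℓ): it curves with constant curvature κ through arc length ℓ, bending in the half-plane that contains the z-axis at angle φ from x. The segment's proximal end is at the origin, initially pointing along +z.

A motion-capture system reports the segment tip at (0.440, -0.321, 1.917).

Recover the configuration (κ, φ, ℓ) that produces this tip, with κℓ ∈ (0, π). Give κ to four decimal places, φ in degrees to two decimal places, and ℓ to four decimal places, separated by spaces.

0.2743 323.89 2.0186

ρ = √(x²+y²) = √(0.440² + -0.321²) = 0.54465
φ = atan2(y, x) mod 360° = atan2(-0.321, 0.440) = 323.8875°
|p|² = ρ² + z² = 0.54465² + 1.917² = 3.97153
κ = 2ρ / |p|² = 2×0.54465 / 3.97153 = 0.27428
θ = 2·atan2(ρ, z) = 2·atan2(0.54465, 1.917) = 0.55364 rad
ℓ = θ/κ = 0.55364/0.27428 = 2.01855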